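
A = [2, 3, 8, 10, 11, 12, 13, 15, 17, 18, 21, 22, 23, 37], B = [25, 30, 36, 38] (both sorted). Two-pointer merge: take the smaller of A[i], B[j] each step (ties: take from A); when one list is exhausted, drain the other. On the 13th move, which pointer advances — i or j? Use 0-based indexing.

[i=0,j=0] A[i]=2<=B[j]=25 take 2 → i++
[i=1,j=0] A[i]=3<=B[j]=25 take 3 → i++
[i=2,j=0] A[i]=8<=B[j]=25 take 8 → i++
[i=3,j=0] A[i]=10<=B[j]=25 take 10 → i++
[i=4,j=0] A[i]=11<=B[j]=25 take 11 → i++
[i=5,j=0] A[i]=12<=B[j]=25 take 12 → i++
[i=6,j=0] A[i]=13<=B[j]=25 take 13 → i++
[i=7,j=0] A[i]=15<=B[j]=25 take 15 → i++
[i=8,j=0] A[i]=17<=B[j]=25 take 17 → i++
[i=9,j=0] A[i]=18<=B[j]=25 take 18 → i++
[i=10,j=0] A[i]=21<=B[j]=25 take 21 → i++
[i=11,j=0] A[i]=22<=B[j]=25 take 22 → i++
[i=12,j=0] A[i]=23<=B[j]=25 take 23 → i++

i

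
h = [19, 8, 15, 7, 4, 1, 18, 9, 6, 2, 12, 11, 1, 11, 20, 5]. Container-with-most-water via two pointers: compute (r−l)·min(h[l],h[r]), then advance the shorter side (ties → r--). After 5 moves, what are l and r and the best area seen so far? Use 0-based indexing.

l=4, r=14, best area=266

[0,15] min(19,5)*15=75 best=75 * → r--
[0,14] min(19,20)*14=266 best=266 * → l++
[1,14] min(8,20)*13=104 best=266 → l++
[2,14] min(15,20)*12=180 best=266 → l++
[3,14] min(7,20)*11=77 best=266 → l++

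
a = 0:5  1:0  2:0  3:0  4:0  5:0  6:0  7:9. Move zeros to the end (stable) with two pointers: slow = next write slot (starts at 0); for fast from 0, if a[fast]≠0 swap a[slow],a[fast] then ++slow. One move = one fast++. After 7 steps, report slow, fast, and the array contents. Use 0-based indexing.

slow=0 fast=0: a[fast]=5≠0 swap→a[0]=5, slow++,fast++
slow=1 fast=1: a[fast]=0, fast++
slow=1 fast=2: a[fast]=0, fast++
slow=1 fast=3: a[fast]=0, fast++
slow=1 fast=4: a[fast]=0, fast++
slow=1 fast=5: a[fast]=0, fast++
slow=1 fast=6: a[fast]=0, fast++

slow=1, fast=7, a=[5, 0, 0, 0, 0, 0, 0, 9]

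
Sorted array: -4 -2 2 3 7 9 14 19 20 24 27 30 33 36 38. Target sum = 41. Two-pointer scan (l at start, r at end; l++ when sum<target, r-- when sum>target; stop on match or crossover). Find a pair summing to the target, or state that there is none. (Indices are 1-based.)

[1,15] -4+38=34 <41 → l++
[2,15] -2+38=36 <41 → l++
[3,15] 2+38=40 <41 → l++
[4,15] 3+38=41 → found

(3, 38)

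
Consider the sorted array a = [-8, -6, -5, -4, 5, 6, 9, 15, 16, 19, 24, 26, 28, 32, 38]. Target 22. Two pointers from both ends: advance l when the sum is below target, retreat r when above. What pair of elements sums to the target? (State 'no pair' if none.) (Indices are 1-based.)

[1,15] -8+38=30 >22 → r--
[1,14] -8+32=24 >22 → r--
[1,13] -8+28=20 <22 → l++
[2,13] -6+28=22 → found

(-6, 28)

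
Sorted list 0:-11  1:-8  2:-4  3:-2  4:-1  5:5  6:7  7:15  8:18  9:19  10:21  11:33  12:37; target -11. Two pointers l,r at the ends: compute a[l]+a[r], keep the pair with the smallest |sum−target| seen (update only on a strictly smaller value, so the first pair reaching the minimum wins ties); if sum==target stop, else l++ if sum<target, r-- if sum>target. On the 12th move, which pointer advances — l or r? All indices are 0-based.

[0,12] -11+37=26 d=37 * → r--
[0,11] -11+33=22 d=33 * → r--
[0,10] -11+21=10 d=21 * → r--
[0,9] -11+19=8 d=19 * → r--
[0,8] -11+18=7 d=18 * → r--
[0,7] -11+15=4 d=15 * → r--
[0,6] -11+7=-4 d=7 * → r--
[0,5] -11+5=-6 d=5 * → r--
[0,4] -11+-1=-12 d=1 * → l++
[1,4] -8+-1=-9 d=2 → r--
[1,3] -8+-2=-10 d=1 → r--
[1,2] -8+-4=-12 d=1 → l++

l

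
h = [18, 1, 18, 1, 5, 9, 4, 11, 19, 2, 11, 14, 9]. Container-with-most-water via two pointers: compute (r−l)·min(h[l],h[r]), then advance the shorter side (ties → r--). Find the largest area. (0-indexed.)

max area = 154

[0,12] min(18,9)*12=108 best=108 * → r--
[0,11] min(18,14)*11=154 best=154 * → r--
[0,10] min(18,11)*10=110 best=154 → r--
[0,9] min(18,2)*9=18 best=154 → r--
[0,8] min(18,19)*8=144 best=154 → l++
[1,8] min(1,19)*7=7 best=154 → l++
[2,8] min(18,19)*6=108 best=154 → l++
[3,8] min(1,19)*5=5 best=154 → l++
[4,8] min(5,19)*4=20 best=154 → l++
[5,8] min(9,19)*3=27 best=154 → l++
[6,8] min(4,19)*2=8 best=154 → l++
[7,8] min(11,19)*1=11 best=154 → l++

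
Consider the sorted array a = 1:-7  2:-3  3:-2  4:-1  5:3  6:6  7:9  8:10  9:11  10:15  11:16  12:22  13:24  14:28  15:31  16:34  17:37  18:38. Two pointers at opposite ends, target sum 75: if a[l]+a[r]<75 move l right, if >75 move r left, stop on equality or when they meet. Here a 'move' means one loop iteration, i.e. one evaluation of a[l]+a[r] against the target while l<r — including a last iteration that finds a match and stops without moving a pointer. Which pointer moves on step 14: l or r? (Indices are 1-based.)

l=1 r=18: -7+38=31 <75, l++
l=2 r=18: -3+38=35 <75, l++
l=3 r=18: -2+38=36 <75, l++
l=4 r=18: -1+38=37 <75, l++
l=5 r=18: 3+38=41 <75, l++
l=6 r=18: 6+38=44 <75, l++
l=7 r=18: 9+38=47 <75, l++
l=8 r=18: 10+38=48 <75, l++
l=9 r=18: 11+38=49 <75, l++
l=10 r=18: 15+38=53 <75, l++
l=11 r=18: 16+38=54 <75, l++
l=12 r=18: 22+38=60 <75, l++
l=13 r=18: 24+38=62 <75, l++
l=14 r=18: 28+38=66 <75, l++

l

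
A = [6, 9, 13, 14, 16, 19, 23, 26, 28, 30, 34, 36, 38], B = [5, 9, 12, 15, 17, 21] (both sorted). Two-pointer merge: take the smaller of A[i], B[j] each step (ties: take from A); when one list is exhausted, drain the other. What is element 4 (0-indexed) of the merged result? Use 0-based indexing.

[i=0,j=0] A[i]=6>B[j]=5 take 5 → j++
[i=0,j=1] A[i]=6<=B[j]=9 take 6 → i++
[i=1,j=1] A[i]=9<=B[j]=9 take 9 → i++
[i=2,j=1] A[i]=13>B[j]=9 take 9 → j++
[i=2,j=2] A[i]=13>B[j]=12 take 12 → j++
[i=2,j=3] A[i]=13<=B[j]=15 take 13 → i++
[i=3,j=3] A[i]=14<=B[j]=15 take 14 → i++
[i=4,j=3] A[i]=16>B[j]=15 take 15 → j++
[i=4,j=4] A[i]=16<=B[j]=17 take 16 → i++
[i=5,j=4] A[i]=19>B[j]=17 take 17 → j++
[i=5,j=5] A[i]=19<=B[j]=21 take 19 → i++
[i=6,j=5] A[i]=23>B[j]=21 take 21 → j++
[i=6,j=6] B done, take A[i]=23 → i++
[i=7,j=6] B done, take A[i]=26 → i++
[i=8,j=6] B done, take A[i]=28 → i++
[i=9,j=6] B done, take A[i]=30 → i++
[i=10,j=6] B done, take A[i]=34 → i++
[i=11,j=6] B done, take A[i]=36 → i++
[i=12,j=6] B done, take A[i]=38 → i++

merged[4] = 12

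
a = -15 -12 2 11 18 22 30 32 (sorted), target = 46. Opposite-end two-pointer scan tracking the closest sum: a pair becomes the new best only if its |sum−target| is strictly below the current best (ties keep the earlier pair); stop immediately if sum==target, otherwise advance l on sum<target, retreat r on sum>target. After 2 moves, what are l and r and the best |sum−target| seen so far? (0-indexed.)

l=2, r=7, best |Δ|=26

[0,7] -15+32=17 d=29 * → l++
[1,7] -12+32=20 d=26 * → l++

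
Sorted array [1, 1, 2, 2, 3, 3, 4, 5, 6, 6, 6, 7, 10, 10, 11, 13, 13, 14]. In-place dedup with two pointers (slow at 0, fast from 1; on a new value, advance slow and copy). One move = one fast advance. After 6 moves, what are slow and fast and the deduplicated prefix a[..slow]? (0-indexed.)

slow=3, fast=7, prefix=[1, 2, 3, 4]

(s=0,f=1) a[fast]=1=a[slow] dup → fast++
(s=0,f=2) a[fast]=2≠a[slow]=1 write a[1]=2 → slow++,fast++
(s=1,f=3) a[fast]=2=a[slow] dup → fast++
(s=1,f=4) a[fast]=3≠a[slow]=2 write a[2]=3 → slow++,fast++
(s=2,f=5) a[fast]=3=a[slow] dup → fast++
(s=2,f=6) a[fast]=4≠a[slow]=3 write a[3]=4 → slow++,fast++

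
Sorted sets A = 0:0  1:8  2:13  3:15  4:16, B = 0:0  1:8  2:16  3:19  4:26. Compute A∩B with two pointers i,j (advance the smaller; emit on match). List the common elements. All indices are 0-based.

[i=0,j=0] 0==0 emit → i++,j++
[i=1,j=1] 8==8 emit → i++,j++
[i=2,j=2] 13<16 → i++
[i=3,j=2] 15<16 → i++
[i=4,j=2] 16==16 emit → i++,j++

intersection = [0, 8, 16]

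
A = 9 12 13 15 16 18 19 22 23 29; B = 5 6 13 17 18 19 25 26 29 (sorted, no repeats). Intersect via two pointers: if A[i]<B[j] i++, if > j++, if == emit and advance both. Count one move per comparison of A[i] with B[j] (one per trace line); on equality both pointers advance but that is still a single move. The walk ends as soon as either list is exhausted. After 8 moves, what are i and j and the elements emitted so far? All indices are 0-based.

[i=0,j=0] 9>5 → j++
[i=0,j=1] 9>6 → j++
[i=0,j=2] 9<13 → i++
[i=1,j=2] 12<13 → i++
[i=2,j=2] 13==13 emit → i++,j++
[i=3,j=3] 15<17 → i++
[i=4,j=3] 16<17 → i++
[i=5,j=3] 18>17 → j++

i=5, j=4, emitted=[13]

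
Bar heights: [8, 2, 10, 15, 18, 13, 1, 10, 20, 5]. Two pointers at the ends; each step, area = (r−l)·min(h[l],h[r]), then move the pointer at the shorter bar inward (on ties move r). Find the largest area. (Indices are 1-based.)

[1,10] min(8,5)*9=45 best=45 * → r--
[1,9] min(8,20)*8=64 best=64 * → l++
[2,9] min(2,20)*7=14 best=64 → l++
[3,9] min(10,20)*6=60 best=64 → l++
[4,9] min(15,20)*5=75 best=75 * → l++
[5,9] min(18,20)*4=72 best=75 → l++
[6,9] min(13,20)*3=39 best=75 → l++
[7,9] min(1,20)*2=2 best=75 → l++
[8,9] min(10,20)*1=10 best=75 → l++

max area = 75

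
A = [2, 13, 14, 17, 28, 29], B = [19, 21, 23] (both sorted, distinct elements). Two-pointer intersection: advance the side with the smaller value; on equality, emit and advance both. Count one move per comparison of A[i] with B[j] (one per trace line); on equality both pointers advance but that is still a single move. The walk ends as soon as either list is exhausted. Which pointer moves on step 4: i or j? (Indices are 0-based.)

i=0 j=0: 2<19, i++
i=1 j=0: 13<19, i++
i=2 j=0: 14<19, i++
i=3 j=0: 17<19, i++

i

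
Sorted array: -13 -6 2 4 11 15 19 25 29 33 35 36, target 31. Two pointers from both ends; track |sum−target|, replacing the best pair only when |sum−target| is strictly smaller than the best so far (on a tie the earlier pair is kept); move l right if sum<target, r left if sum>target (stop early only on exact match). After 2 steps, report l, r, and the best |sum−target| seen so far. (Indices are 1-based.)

l=3, r=12, best |Δ|=1

l=1 r=12: -13+36=23 d=8 *, l++
l=2 r=12: -6+36=30 d=1 *, l++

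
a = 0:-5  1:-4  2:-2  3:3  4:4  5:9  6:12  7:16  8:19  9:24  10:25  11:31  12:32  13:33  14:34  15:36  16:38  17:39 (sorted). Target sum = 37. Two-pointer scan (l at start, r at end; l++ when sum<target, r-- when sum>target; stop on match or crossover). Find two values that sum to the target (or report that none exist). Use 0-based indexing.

l=0 r=17: -5+39=34 <37, l++
l=1 r=17: -4+39=35 <37, l++
l=2 r=17: -2+39=37, found

(-2, 39)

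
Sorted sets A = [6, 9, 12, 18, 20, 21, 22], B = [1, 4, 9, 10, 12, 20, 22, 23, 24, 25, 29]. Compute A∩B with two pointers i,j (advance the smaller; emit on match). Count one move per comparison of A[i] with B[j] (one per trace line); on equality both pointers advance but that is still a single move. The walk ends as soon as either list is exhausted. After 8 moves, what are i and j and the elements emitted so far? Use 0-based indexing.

i=0 j=0: 6>1, j++
i=0 j=1: 6>4, j++
i=0 j=2: 6<9, i++
i=1 j=2: 9==9 emit, i++,j++
i=2 j=3: 12>10, j++
i=2 j=4: 12==12 emit, i++,j++
i=3 j=5: 18<20, i++
i=4 j=5: 20==20 emit, i++,j++

i=5, j=6, emitted=[9, 12, 20]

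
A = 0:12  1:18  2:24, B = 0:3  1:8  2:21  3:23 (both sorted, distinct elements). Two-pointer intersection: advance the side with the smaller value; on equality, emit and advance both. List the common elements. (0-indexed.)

intersection = []

[i=0,j=0] 12>3 → j++
[i=0,j=1] 12>8 → j++
[i=0,j=2] 12<21 → i++
[i=1,j=2] 18<21 → i++
[i=2,j=2] 24>21 → j++
[i=2,j=3] 24>23 → j++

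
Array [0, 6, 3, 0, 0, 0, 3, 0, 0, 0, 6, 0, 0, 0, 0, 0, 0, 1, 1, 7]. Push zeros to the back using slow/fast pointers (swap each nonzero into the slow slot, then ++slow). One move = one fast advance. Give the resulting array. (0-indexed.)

slow=0 fast=0: a[fast]=0, fast++
slow=0 fast=1: a[fast]=6≠0 swap→a[0]=6, slow++,fast++
slow=1 fast=2: a[fast]=3≠0 swap→a[1]=3, slow++,fast++
slow=2 fast=3: a[fast]=0, fast++
slow=2 fast=4: a[fast]=0, fast++
slow=2 fast=5: a[fast]=0, fast++
slow=2 fast=6: a[fast]=3≠0 swap→a[2]=3, slow++,fast++
slow=3 fast=7: a[fast]=0, fast++
slow=3 fast=8: a[fast]=0, fast++
slow=3 fast=9: a[fast]=0, fast++
slow=3 fast=10: a[fast]=6≠0 swap→a[3]=6, slow++,fast++
slow=4 fast=11: a[fast]=0, fast++
slow=4 fast=12: a[fast]=0, fast++
slow=4 fast=13: a[fast]=0, fast++
slow=4 fast=14: a[fast]=0, fast++
slow=4 fast=15: a[fast]=0, fast++
slow=4 fast=16: a[fast]=0, fast++
slow=4 fast=17: a[fast]=1≠0 swap→a[4]=1, slow++,fast++
slow=5 fast=18: a[fast]=1≠0 swap→a[5]=1, slow++,fast++
slow=6 fast=19: a[fast]=7≠0 swap→a[6]=7, slow++,fast++

[6, 3, 3, 6, 1, 1, 7, 0, 0, 0, 0, 0, 0, 0, 0, 0, 0, 0, 0, 0]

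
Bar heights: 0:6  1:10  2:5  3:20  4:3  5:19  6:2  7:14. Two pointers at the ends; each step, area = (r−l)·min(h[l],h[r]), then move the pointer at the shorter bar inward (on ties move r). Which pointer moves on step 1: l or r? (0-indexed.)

l

[0,7] min(6,14)*7=42 best=42 * → l++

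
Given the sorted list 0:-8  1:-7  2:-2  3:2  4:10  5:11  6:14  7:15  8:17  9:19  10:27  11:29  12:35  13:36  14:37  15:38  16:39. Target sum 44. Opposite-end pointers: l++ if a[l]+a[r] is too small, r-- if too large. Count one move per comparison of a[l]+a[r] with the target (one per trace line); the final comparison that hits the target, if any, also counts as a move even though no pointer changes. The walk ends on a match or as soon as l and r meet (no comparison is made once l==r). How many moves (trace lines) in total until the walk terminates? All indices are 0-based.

l=0 r=16: -8+39=31 <44, l++
l=1 r=16: -7+39=32 <44, l++
l=2 r=16: -2+39=37 <44, l++
l=3 r=16: 2+39=41 <44, l++
l=4 r=16: 10+39=49 >44, r--
l=4 r=15: 10+38=48 >44, r--
l=4 r=14: 10+37=47 >44, r--
l=4 r=13: 10+36=46 >44, r--
l=4 r=12: 10+35=45 >44, r--
l=4 r=11: 10+29=39 <44, l++
l=5 r=11: 11+29=40 <44, l++
l=6 r=11: 14+29=43 <44, l++
l=7 r=11: 15+29=44, found

13 moves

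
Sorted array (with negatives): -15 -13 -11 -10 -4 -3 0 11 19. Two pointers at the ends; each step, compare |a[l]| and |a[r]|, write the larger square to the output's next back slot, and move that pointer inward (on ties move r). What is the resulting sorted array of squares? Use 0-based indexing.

l=0 r=8: |-15|<=|19| out[8]=361, r--
l=0 r=7: |-15|>|11| out[7]=225, l++
l=1 r=7: |-13|>|11| out[6]=169, l++
l=2 r=7: |-11|<=|11| out[5]=121, r--
l=2 r=6: |-11|>|0| out[4]=121, l++
l=3 r=6: |-10|>|0| out[3]=100, l++
l=4 r=6: |-4|>|0| out[2]=16, l++
l=5 r=6: |-3|>|0| out[1]=9, l++
l=6 r=6: |0|<=|0| out[0]=0, r--

[0, 9, 16, 100, 121, 121, 169, 225, 361]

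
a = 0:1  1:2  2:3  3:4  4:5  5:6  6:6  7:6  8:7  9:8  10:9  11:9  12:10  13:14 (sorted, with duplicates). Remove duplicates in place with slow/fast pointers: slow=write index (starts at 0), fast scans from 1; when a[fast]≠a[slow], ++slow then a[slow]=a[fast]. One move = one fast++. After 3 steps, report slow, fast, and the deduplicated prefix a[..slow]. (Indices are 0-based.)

slow=0 fast=1: a[fast]=2≠a[slow]=1 write a[1]=2, slow++,fast++
slow=1 fast=2: a[fast]=3≠a[slow]=2 write a[2]=3, slow++,fast++
slow=2 fast=3: a[fast]=4≠a[slow]=3 write a[3]=4, slow++,fast++

slow=3, fast=4, prefix=[1, 2, 3, 4]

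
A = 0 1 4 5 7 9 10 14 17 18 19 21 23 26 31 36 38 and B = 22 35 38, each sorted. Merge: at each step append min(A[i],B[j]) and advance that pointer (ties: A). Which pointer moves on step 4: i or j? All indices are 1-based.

i=1 j=1: A[i]=0<=B[j]=22 take 0, i++
i=2 j=1: A[i]=1<=B[j]=22 take 1, i++
i=3 j=1: A[i]=4<=B[j]=22 take 4, i++
i=4 j=1: A[i]=5<=B[j]=22 take 5, i++

i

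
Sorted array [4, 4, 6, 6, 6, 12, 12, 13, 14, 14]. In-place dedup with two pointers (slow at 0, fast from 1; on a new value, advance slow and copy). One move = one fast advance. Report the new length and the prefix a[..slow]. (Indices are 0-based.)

slow=0 fast=1: a[fast]=4=a[slow] dup, fast++
slow=0 fast=2: a[fast]=6≠a[slow]=4 write a[1]=6, slow++,fast++
slow=1 fast=3: a[fast]=6=a[slow] dup, fast++
slow=1 fast=4: a[fast]=6=a[slow] dup, fast++
slow=1 fast=5: a[fast]=12≠a[slow]=6 write a[2]=12, slow++,fast++
slow=2 fast=6: a[fast]=12=a[slow] dup, fast++
slow=2 fast=7: a[fast]=13≠a[slow]=12 write a[3]=13, slow++,fast++
slow=3 fast=8: a[fast]=14≠a[slow]=13 write a[4]=14, slow++,fast++
slow=4 fast=9: a[fast]=14=a[slow] dup, fast++

length 5; prefix = [4, 6, 12, 13, 14]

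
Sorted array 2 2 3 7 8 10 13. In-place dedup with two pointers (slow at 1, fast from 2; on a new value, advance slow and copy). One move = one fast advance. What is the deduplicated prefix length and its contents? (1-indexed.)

length 6; prefix = [2, 3, 7, 8, 10, 13]

(s=1,f=2) a[fast]=2=a[slow] dup → fast++
(s=1,f=3) a[fast]=3≠a[slow]=2 write a[2]=3 → slow++,fast++
(s=2,f=4) a[fast]=7≠a[slow]=3 write a[3]=7 → slow++,fast++
(s=3,f=5) a[fast]=8≠a[slow]=7 write a[4]=8 → slow++,fast++
(s=4,f=6) a[fast]=10≠a[slow]=8 write a[5]=10 → slow++,fast++
(s=5,f=7) a[fast]=13≠a[slow]=10 write a[6]=13 → slow++,fast++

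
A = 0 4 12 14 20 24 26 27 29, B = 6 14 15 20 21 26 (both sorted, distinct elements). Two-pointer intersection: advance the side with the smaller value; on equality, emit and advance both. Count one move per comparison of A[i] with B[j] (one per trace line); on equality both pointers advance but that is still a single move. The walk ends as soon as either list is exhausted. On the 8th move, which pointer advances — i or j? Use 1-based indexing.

j

[i=1,j=1] 0<6 → i++
[i=2,j=1] 4<6 → i++
[i=3,j=1] 12>6 → j++
[i=3,j=2] 12<14 → i++
[i=4,j=2] 14==14 emit → i++,j++
[i=5,j=3] 20>15 → j++
[i=5,j=4] 20==20 emit → i++,j++
[i=6,j=5] 24>21 → j++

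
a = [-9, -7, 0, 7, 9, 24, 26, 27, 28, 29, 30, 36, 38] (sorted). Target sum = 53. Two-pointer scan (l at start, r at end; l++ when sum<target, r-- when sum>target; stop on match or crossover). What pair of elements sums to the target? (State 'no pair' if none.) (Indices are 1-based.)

(24, 29)

l=1 r=13: -9+38=29 <53, l++
l=2 r=13: -7+38=31 <53, l++
l=3 r=13: 0+38=38 <53, l++
l=4 r=13: 7+38=45 <53, l++
l=5 r=13: 9+38=47 <53, l++
l=6 r=13: 24+38=62 >53, r--
l=6 r=12: 24+36=60 >53, r--
l=6 r=11: 24+30=54 >53, r--
l=6 r=10: 24+29=53, found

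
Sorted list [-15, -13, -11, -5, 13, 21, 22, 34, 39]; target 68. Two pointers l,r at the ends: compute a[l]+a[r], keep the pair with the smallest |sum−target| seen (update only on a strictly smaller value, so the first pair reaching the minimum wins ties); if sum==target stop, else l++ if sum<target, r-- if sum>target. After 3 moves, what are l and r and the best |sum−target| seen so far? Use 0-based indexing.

l=0 r=8: -15+39=24 d=44 *, l++
l=1 r=8: -13+39=26 d=42 *, l++
l=2 r=8: -11+39=28 d=40 *, l++

l=3, r=8, best |Δ|=40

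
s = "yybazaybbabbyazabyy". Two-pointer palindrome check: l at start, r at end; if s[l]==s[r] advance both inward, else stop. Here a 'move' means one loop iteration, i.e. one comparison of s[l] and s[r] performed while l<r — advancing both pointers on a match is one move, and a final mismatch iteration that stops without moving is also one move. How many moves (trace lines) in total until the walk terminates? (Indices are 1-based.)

l=1 r=19: 'y'=='y', l++,r--
l=2 r=18: 'y'=='y', l++,r--
l=3 r=17: 'b'=='b', l++,r--
l=4 r=16: 'a'=='a', l++,r--
l=5 r=15: 'z'=='z', l++,r--
l=6 r=14: 'a'=='a', l++,r--
l=7 r=13: 'y'=='y', l++,r--
l=8 r=12: 'b'=='b', l++,r--
l=9 r=11: 'b'=='b', l++,r--

9 moves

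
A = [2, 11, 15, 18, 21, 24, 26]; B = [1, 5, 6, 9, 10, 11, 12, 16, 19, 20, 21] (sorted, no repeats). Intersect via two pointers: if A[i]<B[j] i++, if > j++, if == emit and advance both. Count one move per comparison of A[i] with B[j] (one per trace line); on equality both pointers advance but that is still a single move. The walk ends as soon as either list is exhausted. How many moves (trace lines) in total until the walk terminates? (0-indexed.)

i=0 j=0: 2>1, j++
i=0 j=1: 2<5, i++
i=1 j=1: 11>5, j++
i=1 j=2: 11>6, j++
i=1 j=3: 11>9, j++
i=1 j=4: 11>10, j++
i=1 j=5: 11==11 emit, i++,j++
i=2 j=6: 15>12, j++
i=2 j=7: 15<16, i++
i=3 j=7: 18>16, j++
i=3 j=8: 18<19, i++
i=4 j=8: 21>19, j++
i=4 j=9: 21>20, j++
i=4 j=10: 21==21 emit, i++,j++

14 moves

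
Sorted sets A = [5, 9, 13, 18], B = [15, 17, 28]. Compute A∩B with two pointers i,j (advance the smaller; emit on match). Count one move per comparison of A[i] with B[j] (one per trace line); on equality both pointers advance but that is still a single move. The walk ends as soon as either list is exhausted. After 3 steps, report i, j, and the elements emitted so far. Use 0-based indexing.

i=3, j=0, emitted=[]

i=0 j=0: 5<15, i++
i=1 j=0: 9<15, i++
i=2 j=0: 13<15, i++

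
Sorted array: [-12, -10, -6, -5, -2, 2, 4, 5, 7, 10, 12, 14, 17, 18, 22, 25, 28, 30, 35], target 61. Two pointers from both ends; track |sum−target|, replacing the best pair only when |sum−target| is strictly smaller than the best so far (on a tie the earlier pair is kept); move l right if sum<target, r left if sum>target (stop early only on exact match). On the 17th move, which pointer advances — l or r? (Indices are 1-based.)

[1,19] -12+35=23 d=38 * → l++
[2,19] -10+35=25 d=36 * → l++
[3,19] -6+35=29 d=32 * → l++
[4,19] -5+35=30 d=31 * → l++
[5,19] -2+35=33 d=28 * → l++
[6,19] 2+35=37 d=24 * → l++
[7,19] 4+35=39 d=22 * → l++
[8,19] 5+35=40 d=21 * → l++
[9,19] 7+35=42 d=19 * → l++
[10,19] 10+35=45 d=16 * → l++
[11,19] 12+35=47 d=14 * → l++
[12,19] 14+35=49 d=12 * → l++
[13,19] 17+35=52 d=9 * → l++
[14,19] 18+35=53 d=8 * → l++
[15,19] 22+35=57 d=4 * → l++
[16,19] 25+35=60 d=1 * → l++
[17,19] 28+35=63 d=2 → r--

r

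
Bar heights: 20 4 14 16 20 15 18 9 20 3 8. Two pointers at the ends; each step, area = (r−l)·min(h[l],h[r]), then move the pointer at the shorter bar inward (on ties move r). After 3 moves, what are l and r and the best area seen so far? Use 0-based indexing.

l=0, r=7, best area=160

[0,10] min(20,8)*10=80 best=80 * → r--
[0,9] min(20,3)*9=27 best=80 → r--
[0,8] min(20,20)*8=160 best=160 * → r--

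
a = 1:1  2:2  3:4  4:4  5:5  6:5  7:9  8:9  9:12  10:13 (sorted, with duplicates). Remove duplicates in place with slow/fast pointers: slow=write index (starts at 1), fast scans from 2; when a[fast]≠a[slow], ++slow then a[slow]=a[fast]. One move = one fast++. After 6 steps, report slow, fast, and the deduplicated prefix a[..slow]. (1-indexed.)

slow=5, fast=8, prefix=[1, 2, 4, 5, 9]

(s=1,f=2) a[fast]=2≠a[slow]=1 write a[2]=2 → slow++,fast++
(s=2,f=3) a[fast]=4≠a[slow]=2 write a[3]=4 → slow++,fast++
(s=3,f=4) a[fast]=4=a[slow] dup → fast++
(s=3,f=5) a[fast]=5≠a[slow]=4 write a[4]=5 → slow++,fast++
(s=4,f=6) a[fast]=5=a[slow] dup → fast++
(s=4,f=7) a[fast]=9≠a[slow]=5 write a[5]=9 → slow++,fast++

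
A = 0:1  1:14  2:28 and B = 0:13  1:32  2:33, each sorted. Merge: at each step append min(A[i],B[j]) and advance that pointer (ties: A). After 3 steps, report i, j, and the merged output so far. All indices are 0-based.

i=2, j=1, merged so far=[1, 13, 14]

[i=0,j=0] A[i]=1<=B[j]=13 take 1 → i++
[i=1,j=0] A[i]=14>B[j]=13 take 13 → j++
[i=1,j=1] A[i]=14<=B[j]=32 take 14 → i++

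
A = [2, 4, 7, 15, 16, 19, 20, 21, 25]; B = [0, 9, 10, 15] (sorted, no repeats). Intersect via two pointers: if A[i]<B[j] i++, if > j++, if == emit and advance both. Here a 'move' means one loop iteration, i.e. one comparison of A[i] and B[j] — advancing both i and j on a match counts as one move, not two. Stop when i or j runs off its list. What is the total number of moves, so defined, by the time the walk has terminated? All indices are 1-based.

[i=1,j=1] 2>0 → j++
[i=1,j=2] 2<9 → i++
[i=2,j=2] 4<9 → i++
[i=3,j=2] 7<9 → i++
[i=4,j=2] 15>9 → j++
[i=4,j=3] 15>10 → j++
[i=4,j=4] 15==15 emit → i++,j++

7 moves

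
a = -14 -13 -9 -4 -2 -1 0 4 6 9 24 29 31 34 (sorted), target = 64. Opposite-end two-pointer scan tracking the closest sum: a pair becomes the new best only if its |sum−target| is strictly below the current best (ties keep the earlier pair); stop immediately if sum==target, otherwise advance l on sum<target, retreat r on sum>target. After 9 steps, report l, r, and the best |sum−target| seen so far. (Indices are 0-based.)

l=9, r=13, best |Δ|=24

l=0 r=13: -14+34=20 d=44 *, l++
l=1 r=13: -13+34=21 d=43 *, l++
l=2 r=13: -9+34=25 d=39 *, l++
l=3 r=13: -4+34=30 d=34 *, l++
l=4 r=13: -2+34=32 d=32 *, l++
l=5 r=13: -1+34=33 d=31 *, l++
l=6 r=13: 0+34=34 d=30 *, l++
l=7 r=13: 4+34=38 d=26 *, l++
l=8 r=13: 6+34=40 d=24 *, l++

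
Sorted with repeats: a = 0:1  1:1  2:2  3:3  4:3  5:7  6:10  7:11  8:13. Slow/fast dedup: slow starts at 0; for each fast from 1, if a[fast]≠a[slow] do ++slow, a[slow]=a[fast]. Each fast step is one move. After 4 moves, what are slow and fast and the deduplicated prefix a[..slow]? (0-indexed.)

(s=0,f=1) a[fast]=1=a[slow] dup → fast++
(s=0,f=2) a[fast]=2≠a[slow]=1 write a[1]=2 → slow++,fast++
(s=1,f=3) a[fast]=3≠a[slow]=2 write a[2]=3 → slow++,fast++
(s=2,f=4) a[fast]=3=a[slow] dup → fast++

slow=2, fast=5, prefix=[1, 2, 3]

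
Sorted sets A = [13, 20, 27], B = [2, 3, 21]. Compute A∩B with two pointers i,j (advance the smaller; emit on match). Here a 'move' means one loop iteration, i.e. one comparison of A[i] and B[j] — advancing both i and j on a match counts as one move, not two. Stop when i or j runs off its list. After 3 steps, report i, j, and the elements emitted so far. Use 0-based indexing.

i=1, j=2, emitted=[]

[i=0,j=0] 13>2 → j++
[i=0,j=1] 13>3 → j++
[i=0,j=2] 13<21 → i++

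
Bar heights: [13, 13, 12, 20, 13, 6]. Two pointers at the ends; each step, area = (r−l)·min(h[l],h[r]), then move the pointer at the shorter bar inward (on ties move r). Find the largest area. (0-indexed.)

max area = 52

l=0 r=5: min(13,6)*5=30 best=30 *, r--
l=0 r=4: min(13,13)*4=52 best=52 *, r--
l=0 r=3: min(13,20)*3=39 best=52, l++
l=1 r=3: min(13,20)*2=26 best=52, l++
l=2 r=3: min(12,20)*1=12 best=52, l++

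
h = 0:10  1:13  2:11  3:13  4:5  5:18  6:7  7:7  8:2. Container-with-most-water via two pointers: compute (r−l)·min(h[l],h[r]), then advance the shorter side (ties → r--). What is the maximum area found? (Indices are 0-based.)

l=0 r=8: min(10,2)*8=16 best=16 *, r--
l=0 r=7: min(10,7)*7=49 best=49 *, r--
l=0 r=6: min(10,7)*6=42 best=49, r--
l=0 r=5: min(10,18)*5=50 best=50 *, l++
l=1 r=5: min(13,18)*4=52 best=52 *, l++
l=2 r=5: min(11,18)*3=33 best=52, l++
l=3 r=5: min(13,18)*2=26 best=52, l++
l=4 r=5: min(5,18)*1=5 best=52, l++

max area = 52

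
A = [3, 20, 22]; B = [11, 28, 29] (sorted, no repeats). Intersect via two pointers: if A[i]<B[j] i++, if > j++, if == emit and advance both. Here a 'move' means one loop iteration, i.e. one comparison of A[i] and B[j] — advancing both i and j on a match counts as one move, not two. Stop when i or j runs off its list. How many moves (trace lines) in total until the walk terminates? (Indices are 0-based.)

4 moves

[i=0,j=0] 3<11 → i++
[i=1,j=0] 20>11 → j++
[i=1,j=1] 20<28 → i++
[i=2,j=1] 22<28 → i++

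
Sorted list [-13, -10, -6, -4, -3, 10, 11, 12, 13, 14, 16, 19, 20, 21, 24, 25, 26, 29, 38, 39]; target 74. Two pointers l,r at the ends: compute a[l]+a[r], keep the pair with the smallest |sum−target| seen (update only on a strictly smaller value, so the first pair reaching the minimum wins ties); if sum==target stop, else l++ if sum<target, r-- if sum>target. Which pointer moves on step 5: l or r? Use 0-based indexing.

l=0 r=19: -13+39=26 d=48 *, l++
l=1 r=19: -10+39=29 d=45 *, l++
l=2 r=19: -6+39=33 d=41 *, l++
l=3 r=19: -4+39=35 d=39 *, l++
l=4 r=19: -3+39=36 d=38 *, l++

l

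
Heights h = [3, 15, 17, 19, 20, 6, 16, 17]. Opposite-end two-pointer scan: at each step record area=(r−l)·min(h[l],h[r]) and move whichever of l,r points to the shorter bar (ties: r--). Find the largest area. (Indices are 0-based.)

max area = 90

[0,7] min(3,17)*7=21 best=21 * → l++
[1,7] min(15,17)*6=90 best=90 * → l++
[2,7] min(17,17)*5=85 best=90 → r--
[2,6] min(17,16)*4=64 best=90 → r--
[2,5] min(17,6)*3=18 best=90 → r--
[2,4] min(17,20)*2=34 best=90 → l++
[3,4] min(19,20)*1=19 best=90 → l++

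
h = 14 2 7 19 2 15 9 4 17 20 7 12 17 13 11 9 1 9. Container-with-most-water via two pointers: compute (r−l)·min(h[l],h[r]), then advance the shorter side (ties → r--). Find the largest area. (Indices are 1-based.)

[1,18] min(14,9)*17=153 best=153 * → r--
[1,17] min(14,1)*16=16 best=153 → r--
[1,16] min(14,9)*15=135 best=153 → r--
[1,15] min(14,11)*14=154 best=154 * → r--
[1,14] min(14,13)*13=169 best=169 * → r--
[1,13] min(14,17)*12=168 best=169 → l++
[2,13] min(2,17)*11=22 best=169 → l++
[3,13] min(7,17)*10=70 best=169 → l++
[4,13] min(19,17)*9=153 best=169 → r--
[4,12] min(19,12)*8=96 best=169 → r--
[4,11] min(19,7)*7=49 best=169 → r--
[4,10] min(19,20)*6=114 best=169 → l++
[5,10] min(2,20)*5=10 best=169 → l++
[6,10] min(15,20)*4=60 best=169 → l++
[7,10] min(9,20)*3=27 best=169 → l++
[8,10] min(4,20)*2=8 best=169 → l++
[9,10] min(17,20)*1=17 best=169 → l++

max area = 169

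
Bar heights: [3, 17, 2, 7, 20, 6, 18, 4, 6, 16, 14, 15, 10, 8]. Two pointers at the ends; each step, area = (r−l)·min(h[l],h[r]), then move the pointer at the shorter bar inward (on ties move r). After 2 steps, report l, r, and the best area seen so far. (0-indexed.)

l=1, r=12, best area=96

l=0 r=13: min(3,8)*13=39 best=39 *, l++
l=1 r=13: min(17,8)*12=96 best=96 *, r--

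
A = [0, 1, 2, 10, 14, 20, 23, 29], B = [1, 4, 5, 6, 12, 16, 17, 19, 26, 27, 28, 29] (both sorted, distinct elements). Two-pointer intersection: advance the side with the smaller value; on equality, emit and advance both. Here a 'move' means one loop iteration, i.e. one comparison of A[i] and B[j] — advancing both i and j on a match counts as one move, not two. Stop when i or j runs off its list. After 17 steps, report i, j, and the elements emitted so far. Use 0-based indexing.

i=7, j=11, emitted=[1]

i=0 j=0: 0<1, i++
i=1 j=0: 1==1 emit, i++,j++
i=2 j=1: 2<4, i++
i=3 j=1: 10>4, j++
i=3 j=2: 10>5, j++
i=3 j=3: 10>6, j++
i=3 j=4: 10<12, i++
i=4 j=4: 14>12, j++
i=4 j=5: 14<16, i++
i=5 j=5: 20>16, j++
i=5 j=6: 20>17, j++
i=5 j=7: 20>19, j++
i=5 j=8: 20<26, i++
i=6 j=8: 23<26, i++
i=7 j=8: 29>26, j++
i=7 j=9: 29>27, j++
i=7 j=10: 29>28, j++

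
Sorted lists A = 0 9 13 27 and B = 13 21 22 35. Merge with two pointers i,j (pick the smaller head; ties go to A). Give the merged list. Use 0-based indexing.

[i=0,j=0] A[i]=0<=B[j]=13 take 0 → i++
[i=1,j=0] A[i]=9<=B[j]=13 take 9 → i++
[i=2,j=0] A[i]=13<=B[j]=13 take 13 → i++
[i=3,j=0] A[i]=27>B[j]=13 take 13 → j++
[i=3,j=1] A[i]=27>B[j]=21 take 21 → j++
[i=3,j=2] A[i]=27>B[j]=22 take 22 → j++
[i=3,j=3] A[i]=27<=B[j]=35 take 27 → i++
[i=4,j=3] A done, take B[j]=35 → j++

[0, 9, 13, 13, 21, 22, 27, 35]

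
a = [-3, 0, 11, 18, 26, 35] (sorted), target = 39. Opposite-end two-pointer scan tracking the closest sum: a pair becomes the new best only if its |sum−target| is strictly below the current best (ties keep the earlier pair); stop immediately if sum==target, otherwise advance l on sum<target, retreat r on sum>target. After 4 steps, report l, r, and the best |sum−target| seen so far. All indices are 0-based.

l=0 r=5: -3+35=32 d=7 *, l++
l=1 r=5: 0+35=35 d=4 *, l++
l=2 r=5: 11+35=46 d=7, r--
l=2 r=4: 11+26=37 d=2 *, l++

l=3, r=4, best |Δ|=2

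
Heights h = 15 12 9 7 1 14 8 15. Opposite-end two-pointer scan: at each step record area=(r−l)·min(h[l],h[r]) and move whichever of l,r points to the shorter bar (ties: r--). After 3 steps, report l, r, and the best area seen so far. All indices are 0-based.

l=0, r=4, best area=105

[0,7] min(15,15)*7=105 best=105 * → r--
[0,6] min(15,8)*6=48 best=105 → r--
[0,5] min(15,14)*5=70 best=105 → r--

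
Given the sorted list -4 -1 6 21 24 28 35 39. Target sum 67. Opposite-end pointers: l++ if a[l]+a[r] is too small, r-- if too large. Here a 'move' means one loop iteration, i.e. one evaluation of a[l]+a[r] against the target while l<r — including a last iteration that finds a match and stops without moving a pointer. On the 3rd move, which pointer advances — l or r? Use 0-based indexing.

l

l=0 r=7: -4+39=35 <67, l++
l=1 r=7: -1+39=38 <67, l++
l=2 r=7: 6+39=45 <67, l++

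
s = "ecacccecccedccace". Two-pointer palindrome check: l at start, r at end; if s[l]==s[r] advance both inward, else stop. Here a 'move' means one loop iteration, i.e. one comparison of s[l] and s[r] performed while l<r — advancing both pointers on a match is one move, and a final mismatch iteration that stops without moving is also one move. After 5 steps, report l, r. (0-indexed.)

l=5, r=11

l=0 r=16: 'e'=='e', l++,r--
l=1 r=15: 'c'=='c', l++,r--
l=2 r=14: 'a'=='a', l++,r--
l=3 r=13: 'c'=='c', l++,r--
l=4 r=12: 'c'=='c', l++,r--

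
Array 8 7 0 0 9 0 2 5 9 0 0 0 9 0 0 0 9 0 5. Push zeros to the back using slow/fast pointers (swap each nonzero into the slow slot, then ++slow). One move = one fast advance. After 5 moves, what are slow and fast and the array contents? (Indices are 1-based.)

slow=4, fast=6, a=[8, 7, 9, 0, 0, 0, 2, 5, 9, 0, 0, 0, 9, 0, 0, 0, 9, 0, 5]

(s=1,f=1) a[fast]=8≠0 swap→a[1]=8 → slow++,fast++
(s=2,f=2) a[fast]=7≠0 swap→a[2]=7 → slow++,fast++
(s=3,f=3) a[fast]=0 → fast++
(s=3,f=4) a[fast]=0 → fast++
(s=3,f=5) a[fast]=9≠0 swap→a[3]=9 → slow++,fast++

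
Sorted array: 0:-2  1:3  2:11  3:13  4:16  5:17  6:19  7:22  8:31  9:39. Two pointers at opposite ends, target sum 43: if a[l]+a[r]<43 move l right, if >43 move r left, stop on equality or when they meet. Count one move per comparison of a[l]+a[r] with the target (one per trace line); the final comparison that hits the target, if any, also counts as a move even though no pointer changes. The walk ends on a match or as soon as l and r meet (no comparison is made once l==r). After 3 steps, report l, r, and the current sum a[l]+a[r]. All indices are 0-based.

[0,9] -2+39=37 <43 → l++
[1,9] 3+39=42 <43 → l++
[2,9] 11+39=50 >43 → r--

l=2, r=8, sum=42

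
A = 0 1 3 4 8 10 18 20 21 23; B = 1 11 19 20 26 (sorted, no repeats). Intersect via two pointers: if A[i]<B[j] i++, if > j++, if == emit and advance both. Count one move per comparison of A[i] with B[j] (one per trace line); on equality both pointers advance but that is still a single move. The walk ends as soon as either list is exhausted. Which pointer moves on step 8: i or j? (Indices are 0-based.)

[i=0,j=0] 0<1 → i++
[i=1,j=0] 1==1 emit → i++,j++
[i=2,j=1] 3<11 → i++
[i=3,j=1] 4<11 → i++
[i=4,j=1] 8<11 → i++
[i=5,j=1] 10<11 → i++
[i=6,j=1] 18>11 → j++
[i=6,j=2] 18<19 → i++

i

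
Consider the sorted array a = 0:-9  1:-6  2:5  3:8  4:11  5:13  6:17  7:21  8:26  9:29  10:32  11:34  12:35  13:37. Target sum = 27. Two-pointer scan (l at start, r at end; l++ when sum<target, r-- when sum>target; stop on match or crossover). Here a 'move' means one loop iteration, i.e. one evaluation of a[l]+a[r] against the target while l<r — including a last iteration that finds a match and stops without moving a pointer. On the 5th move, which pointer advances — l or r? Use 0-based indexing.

[0,13] -9+37=28 >27 → r--
[0,12] -9+35=26 <27 → l++
[1,12] -6+35=29 >27 → r--
[1,11] -6+34=28 >27 → r--
[1,10] -6+32=26 <27 → l++

l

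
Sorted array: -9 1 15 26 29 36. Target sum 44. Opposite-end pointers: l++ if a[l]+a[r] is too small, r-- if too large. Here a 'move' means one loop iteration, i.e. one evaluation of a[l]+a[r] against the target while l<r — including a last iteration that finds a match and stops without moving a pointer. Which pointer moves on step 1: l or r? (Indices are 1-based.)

l

[1,6] -9+36=27 <44 → l++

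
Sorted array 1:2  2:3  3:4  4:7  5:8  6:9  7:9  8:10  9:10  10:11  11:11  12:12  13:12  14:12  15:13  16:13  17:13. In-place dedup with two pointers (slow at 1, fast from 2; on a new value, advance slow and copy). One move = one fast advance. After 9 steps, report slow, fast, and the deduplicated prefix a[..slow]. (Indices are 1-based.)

(s=1,f=2) a[fast]=3≠a[slow]=2 write a[2]=3 → slow++,fast++
(s=2,f=3) a[fast]=4≠a[slow]=3 write a[3]=4 → slow++,fast++
(s=3,f=4) a[fast]=7≠a[slow]=4 write a[4]=7 → slow++,fast++
(s=4,f=5) a[fast]=8≠a[slow]=7 write a[5]=8 → slow++,fast++
(s=5,f=6) a[fast]=9≠a[slow]=8 write a[6]=9 → slow++,fast++
(s=6,f=7) a[fast]=9=a[slow] dup → fast++
(s=6,f=8) a[fast]=10≠a[slow]=9 write a[7]=10 → slow++,fast++
(s=7,f=9) a[fast]=10=a[slow] dup → fast++
(s=7,f=10) a[fast]=11≠a[slow]=10 write a[8]=11 → slow++,fast++

slow=8, fast=11, prefix=[2, 3, 4, 7, 8, 9, 10, 11]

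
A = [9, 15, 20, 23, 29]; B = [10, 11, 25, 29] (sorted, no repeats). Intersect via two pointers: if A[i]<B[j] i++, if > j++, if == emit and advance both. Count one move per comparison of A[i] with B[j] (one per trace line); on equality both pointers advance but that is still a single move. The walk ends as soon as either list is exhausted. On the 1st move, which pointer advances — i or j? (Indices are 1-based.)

i=1 j=1: 9<10, i++

i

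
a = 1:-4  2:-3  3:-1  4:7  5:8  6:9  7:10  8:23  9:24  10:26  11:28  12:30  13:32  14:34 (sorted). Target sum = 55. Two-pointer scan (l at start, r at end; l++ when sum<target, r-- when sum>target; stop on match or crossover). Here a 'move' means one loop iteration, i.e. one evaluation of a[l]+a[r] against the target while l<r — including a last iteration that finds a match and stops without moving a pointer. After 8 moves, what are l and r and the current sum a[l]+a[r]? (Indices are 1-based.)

l=1 r=14: -4+34=30 <55, l++
l=2 r=14: -3+34=31 <55, l++
l=3 r=14: -1+34=33 <55, l++
l=4 r=14: 7+34=41 <55, l++
l=5 r=14: 8+34=42 <55, l++
l=6 r=14: 9+34=43 <55, l++
l=7 r=14: 10+34=44 <55, l++
l=8 r=14: 23+34=57 >55, r--

l=8, r=13, sum=55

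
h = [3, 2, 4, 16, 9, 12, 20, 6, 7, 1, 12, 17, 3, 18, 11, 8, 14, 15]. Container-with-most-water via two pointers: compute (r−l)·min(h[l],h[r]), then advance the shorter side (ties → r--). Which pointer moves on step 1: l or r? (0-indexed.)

l

l=0 r=17: min(3,15)*17=51 best=51 *, l++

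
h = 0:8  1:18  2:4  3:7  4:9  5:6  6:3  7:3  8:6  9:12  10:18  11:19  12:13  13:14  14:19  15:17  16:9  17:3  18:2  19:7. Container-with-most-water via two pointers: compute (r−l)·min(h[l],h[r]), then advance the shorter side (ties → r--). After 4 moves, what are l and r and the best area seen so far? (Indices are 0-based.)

l=1, r=16, best area=133

[0,19] min(8,7)*19=133 best=133 * → r--
[0,18] min(8,2)*18=36 best=133 → r--
[0,17] min(8,3)*17=51 best=133 → r--
[0,16] min(8,9)*16=128 best=133 → l++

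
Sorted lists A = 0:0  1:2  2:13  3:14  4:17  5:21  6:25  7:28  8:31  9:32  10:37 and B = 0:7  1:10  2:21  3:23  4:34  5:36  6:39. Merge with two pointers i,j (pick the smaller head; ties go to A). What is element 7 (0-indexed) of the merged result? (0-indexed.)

merged[7] = 21

[i=0,j=0] A[i]=0<=B[j]=7 take 0 → i++
[i=1,j=0] A[i]=2<=B[j]=7 take 2 → i++
[i=2,j=0] A[i]=13>B[j]=7 take 7 → j++
[i=2,j=1] A[i]=13>B[j]=10 take 10 → j++
[i=2,j=2] A[i]=13<=B[j]=21 take 13 → i++
[i=3,j=2] A[i]=14<=B[j]=21 take 14 → i++
[i=4,j=2] A[i]=17<=B[j]=21 take 17 → i++
[i=5,j=2] A[i]=21<=B[j]=21 take 21 → i++
[i=6,j=2] A[i]=25>B[j]=21 take 21 → j++
[i=6,j=3] A[i]=25>B[j]=23 take 23 → j++
[i=6,j=4] A[i]=25<=B[j]=34 take 25 → i++
[i=7,j=4] A[i]=28<=B[j]=34 take 28 → i++
[i=8,j=4] A[i]=31<=B[j]=34 take 31 → i++
[i=9,j=4] A[i]=32<=B[j]=34 take 32 → i++
[i=10,j=4] A[i]=37>B[j]=34 take 34 → j++
[i=10,j=5] A[i]=37>B[j]=36 take 36 → j++
[i=10,j=6] A[i]=37<=B[j]=39 take 37 → i++
[i=11,j=6] A done, take B[j]=39 → j++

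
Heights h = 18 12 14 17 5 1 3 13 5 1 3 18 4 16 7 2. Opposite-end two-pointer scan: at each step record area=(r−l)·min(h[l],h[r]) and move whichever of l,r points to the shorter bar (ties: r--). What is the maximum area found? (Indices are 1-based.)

l=1 r=16: min(18,2)*15=30 best=30 *, r--
l=1 r=15: min(18,7)*14=98 best=98 *, r--
l=1 r=14: min(18,16)*13=208 best=208 *, r--
l=1 r=13: min(18,4)*12=48 best=208, r--
l=1 r=12: min(18,18)*11=198 best=208, r--
l=1 r=11: min(18,3)*10=30 best=208, r--
l=1 r=10: min(18,1)*9=9 best=208, r--
l=1 r=9: min(18,5)*8=40 best=208, r--
l=1 r=8: min(18,13)*7=91 best=208, r--
l=1 r=7: min(18,3)*6=18 best=208, r--
l=1 r=6: min(18,1)*5=5 best=208, r--
l=1 r=5: min(18,5)*4=20 best=208, r--
l=1 r=4: min(18,17)*3=51 best=208, r--
l=1 r=3: min(18,14)*2=28 best=208, r--
l=1 r=2: min(18,12)*1=12 best=208, r--

max area = 208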